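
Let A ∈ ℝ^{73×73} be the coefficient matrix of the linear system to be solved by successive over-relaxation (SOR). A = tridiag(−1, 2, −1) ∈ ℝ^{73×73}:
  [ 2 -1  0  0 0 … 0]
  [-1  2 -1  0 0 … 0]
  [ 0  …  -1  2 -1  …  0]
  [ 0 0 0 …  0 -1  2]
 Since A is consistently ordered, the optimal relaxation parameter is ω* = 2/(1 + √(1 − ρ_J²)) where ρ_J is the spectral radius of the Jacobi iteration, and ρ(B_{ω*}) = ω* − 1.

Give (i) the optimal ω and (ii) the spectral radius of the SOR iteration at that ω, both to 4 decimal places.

n=73: λ(B_J) = 1 − λ(A)/2 = cos(kπ/74); k=1 gives ρ_J = 0.9991.
root = sin(π/74) = 0.04244  (since 1−cos² = sin²).
ω* = 2/(1+0.04244) = 1.9186
and ρ(B_{ω*}) = 1.9186 − 1 = 0.9186.

ω* = 1.9186, ρ_SOR = 0.9186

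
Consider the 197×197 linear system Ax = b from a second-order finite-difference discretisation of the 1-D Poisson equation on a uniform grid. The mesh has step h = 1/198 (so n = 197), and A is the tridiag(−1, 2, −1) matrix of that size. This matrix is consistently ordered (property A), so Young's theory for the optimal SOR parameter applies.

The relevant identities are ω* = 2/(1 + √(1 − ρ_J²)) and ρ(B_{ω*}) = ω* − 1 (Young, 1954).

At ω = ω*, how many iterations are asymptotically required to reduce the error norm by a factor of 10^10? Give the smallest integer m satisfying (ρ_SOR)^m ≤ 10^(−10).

ρ_J = max_k |cos(kπ/198)| = cos(π/198) = 0.9998741
√(1−ρ_J²) = |sin(π/198)| = 0.0158660
Young: ω* = 2/(1+√(1−ρ_J²)) = 2/(1+0.0158660) = 2/1.0158660 = 1.9687636.
ρ_SOR = ω* − 1 = 1.9687636 − 1 = 0.9687636.
ρ_SOR^m ≤ 10^(−10) ⇔ m ≥ 10·ln10/(−ln 0.9687636) = 23.0259/0.0317347 = 725.575; m = ⌈725.575⌉ = 726.

m = 726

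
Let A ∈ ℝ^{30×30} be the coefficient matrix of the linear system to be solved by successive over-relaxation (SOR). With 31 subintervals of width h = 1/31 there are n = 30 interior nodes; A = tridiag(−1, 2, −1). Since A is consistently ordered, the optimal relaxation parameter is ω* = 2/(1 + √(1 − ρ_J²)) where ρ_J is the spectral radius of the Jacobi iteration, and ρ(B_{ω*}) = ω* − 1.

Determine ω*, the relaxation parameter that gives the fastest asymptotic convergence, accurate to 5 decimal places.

ω* = 1.81625

spectrum of D⁻¹(L+U) = {cos(kπ/31) : 1≤k≤30}; ρ_J = cos(π/31) = 0.99487.
√(1 − cos²(π/31)) = sin(π/31) ≈ 0.101168.
[ω*] 2 ÷ (1 + 0.101168) = 2 ÷ 1.101168 = 1.81625.
At ω = 1.81625 every |λ(B_ω)| = ω−1, so ρ_SOR = 0.81625.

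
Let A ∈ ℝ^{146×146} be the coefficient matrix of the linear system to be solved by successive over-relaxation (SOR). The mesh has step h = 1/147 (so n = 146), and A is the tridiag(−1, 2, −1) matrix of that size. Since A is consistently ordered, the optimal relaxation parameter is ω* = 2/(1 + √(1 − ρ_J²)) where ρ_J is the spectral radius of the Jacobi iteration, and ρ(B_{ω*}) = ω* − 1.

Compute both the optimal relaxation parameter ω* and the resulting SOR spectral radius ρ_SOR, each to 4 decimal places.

B_J for the 146×146 system has eigenvalues cos(kπ/147); ρ_J = cos(π/147) = 0.9998.
√(1 − cos²(π/147)) = sin(π/147) ≈ 0.02137.
ω* = 2/(1+0.02137) = 1.9582
[ρ_SOR] ω* − 1 = 0.9582.

ω* = 1.9582, ρ_SOR = 0.9582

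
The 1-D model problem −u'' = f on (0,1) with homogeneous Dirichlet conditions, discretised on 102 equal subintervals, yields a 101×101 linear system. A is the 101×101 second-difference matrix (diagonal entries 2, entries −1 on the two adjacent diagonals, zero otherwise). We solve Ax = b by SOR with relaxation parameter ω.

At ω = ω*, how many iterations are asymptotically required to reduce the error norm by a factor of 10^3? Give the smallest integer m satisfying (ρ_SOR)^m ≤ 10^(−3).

m = 113

B_J for the 101×101 system has eigenvalues cos(kπ/102); ρ_J = cos(π/102) = 0.9995257.
√(1−ρ_J²) = |sin(π/102)| = 0.0307951
[ω*] 2 ÷ (1 + 0.0307951) = 2 ÷ 1.0307951 = 1.9402498.
and ρ(B_{ω*}) = 1.9402498 − 1 = 0.9402498.
3·ln10 = 6.90776; −ln(0.9402498) = 0.0616097; m = ⌈6.90776/0.0616097⌉ = ⌈112.121⌉ = 113.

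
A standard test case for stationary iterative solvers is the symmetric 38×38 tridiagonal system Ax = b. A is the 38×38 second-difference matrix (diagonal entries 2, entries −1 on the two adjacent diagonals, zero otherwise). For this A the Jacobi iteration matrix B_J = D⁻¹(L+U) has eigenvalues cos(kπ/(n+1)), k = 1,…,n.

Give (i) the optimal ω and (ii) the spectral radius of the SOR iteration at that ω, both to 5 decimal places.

½·tridiag(1,0,1) at n=38: λ_k = cos(kπ/39); max |λ| at k=1 ⇒ ρ_J = cos(π/39) ≈ 0.99676.
√(1−ρ_J²) = |sin(π/39)| = 0.080467
ω* = 2/(1+0.080467) = 1.85105
ρ_SOR = ω* − 1 = 1.85105 − 1 = 0.85105.

ω* = 1.85105, ρ_SOR = 0.85105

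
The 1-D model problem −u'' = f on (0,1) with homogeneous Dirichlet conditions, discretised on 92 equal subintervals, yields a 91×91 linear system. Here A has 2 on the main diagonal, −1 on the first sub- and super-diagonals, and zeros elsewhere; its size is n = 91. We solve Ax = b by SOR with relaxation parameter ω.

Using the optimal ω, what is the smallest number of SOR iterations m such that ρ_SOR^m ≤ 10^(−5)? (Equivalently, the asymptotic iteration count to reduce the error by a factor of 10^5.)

½·tridiag(1,0,1) at n=91: λ_k = cos(kπ/92); max |λ| at k=1 ⇒ ρ_J = cos(π/92) ≈ 0.9994170.
√(1−ρ_J²) simplifies to sin(π/92) = 0.0341411.
Then 2/(1+√(1−ρ_J²)) = 2/(1+0.0341411); ω* = 2/1.0341411 = 1.9339721.
ρ(B_{ω*}) = ω*−1 = 0.9339721
For 5 digits: m = 5·ln10 / (−ln 0.9339721) = 11.5129/0.0683087 = 168.542; round up → m = 169.

m = 169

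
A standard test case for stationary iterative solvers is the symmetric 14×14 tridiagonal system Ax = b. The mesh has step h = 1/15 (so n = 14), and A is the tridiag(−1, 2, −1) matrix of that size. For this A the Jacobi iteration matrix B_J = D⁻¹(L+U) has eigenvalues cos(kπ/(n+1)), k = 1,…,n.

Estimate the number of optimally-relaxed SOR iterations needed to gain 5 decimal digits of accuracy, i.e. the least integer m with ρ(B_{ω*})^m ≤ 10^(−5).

[ρ_J] n=14: ρ(B_J) = cos(π/(n+1)) = cos(π/15) = 0.9781476.
1 − cos²(π/15) = sin²(π/15) ⇒ √(1−ρ_J²) = sin(π/15) = 0.2079117.
[ω*] 2 ÷ (1 + 0.2079117) = 2 ÷ 1.2079117 = 1.6557502.
ρ_SOR = ω* − 1 ≈ 0.6557502.
m ≥ 5·ln10 / (−ln 0.6557502) = 27.283; smallest integer m = 28.

m = 28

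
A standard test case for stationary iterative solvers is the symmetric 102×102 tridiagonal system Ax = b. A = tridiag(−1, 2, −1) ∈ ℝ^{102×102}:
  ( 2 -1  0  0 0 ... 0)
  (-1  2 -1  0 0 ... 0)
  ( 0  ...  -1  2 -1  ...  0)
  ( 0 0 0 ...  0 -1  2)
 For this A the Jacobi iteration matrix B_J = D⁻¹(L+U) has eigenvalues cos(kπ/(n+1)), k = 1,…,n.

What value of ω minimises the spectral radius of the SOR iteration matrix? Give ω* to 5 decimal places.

ω* = 1.94081

B_J for the 102×102 system has eigenvalues cos(kπ/103); ρ_J = cos(π/103) = 0.99953.
√(1−ρ_J²) = |sin(π/103)| = 0.030496
ω* = 2/(1 + 0.030496) = 2/1.030496 = 1.94081.
Hence ρ(B_{ω*}) = 1.94081 − 1 = 0.94081.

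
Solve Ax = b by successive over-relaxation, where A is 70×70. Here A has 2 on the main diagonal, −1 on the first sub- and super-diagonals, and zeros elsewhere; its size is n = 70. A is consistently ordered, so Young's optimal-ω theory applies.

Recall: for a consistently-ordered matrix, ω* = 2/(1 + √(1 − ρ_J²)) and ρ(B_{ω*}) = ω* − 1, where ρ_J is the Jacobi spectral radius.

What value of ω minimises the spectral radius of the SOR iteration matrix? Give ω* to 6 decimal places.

spectrum of D⁻¹(L+U) = {cos(kπ/71) : 1≤k≤70}; ρ_J = cos(π/71) = 0.999021.
root = sin(π/71) = 0.0442333  (since 1−cos² = sin²).
So ω* = 2/1.0442333 = 1.915281 (Young).
ρ_SOR = ω* − 1 ≈ 0.915281.

ω* = 1.915281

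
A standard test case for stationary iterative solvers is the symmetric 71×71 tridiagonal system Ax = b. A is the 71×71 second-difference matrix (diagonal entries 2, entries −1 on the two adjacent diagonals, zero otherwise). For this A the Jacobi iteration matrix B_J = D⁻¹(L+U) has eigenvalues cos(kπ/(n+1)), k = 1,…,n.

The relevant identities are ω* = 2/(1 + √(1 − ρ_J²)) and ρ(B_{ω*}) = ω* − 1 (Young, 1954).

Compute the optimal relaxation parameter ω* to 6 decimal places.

ω* = 1.916407

[ρ_J] n=71: ρ(B_J) = cos(π/(n+1)) = cos(π/72) = 0.999048.
√(1−ρ_J²) = |sin(π/72)| = 0.0436194
So ω* = 2/1.0436194 = 1.916407 (Young).
ρ(B_{ω*}) = ω*−1 = 0.916407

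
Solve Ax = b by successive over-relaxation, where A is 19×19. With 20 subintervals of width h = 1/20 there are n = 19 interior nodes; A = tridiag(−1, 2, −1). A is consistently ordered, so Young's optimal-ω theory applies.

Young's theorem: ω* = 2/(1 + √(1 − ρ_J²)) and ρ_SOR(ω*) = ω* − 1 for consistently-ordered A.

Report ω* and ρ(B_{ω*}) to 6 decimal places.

ω* = 1.729454, ρ_SOR = 0.729454

spectrum of D⁻¹(L+U) = {cos(kπ/20) : 1≤k≤19}; ρ_J = cos(π/20) = 0.987688.
√(1−ρ_J²) simplifies to sin(π/20) = 0.1564345.
Young: ω* = 2/(1+√(1−ρ_J²)) = 2/(1+0.1564345) = 2/1.1564345 = 1.729454.
ρ_SOR = ω* − 1 = 1.729454 − 1 = 0.729454.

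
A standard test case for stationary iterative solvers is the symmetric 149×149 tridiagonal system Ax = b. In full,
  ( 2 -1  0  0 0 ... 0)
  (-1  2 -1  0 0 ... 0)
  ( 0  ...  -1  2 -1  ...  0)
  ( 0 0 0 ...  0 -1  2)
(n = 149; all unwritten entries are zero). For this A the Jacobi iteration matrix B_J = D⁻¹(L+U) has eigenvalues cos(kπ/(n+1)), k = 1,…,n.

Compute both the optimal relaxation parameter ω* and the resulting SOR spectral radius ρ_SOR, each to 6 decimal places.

n=149: λ(B_J) = 1 − λ(A)/2 = cos(kπ/150); k=1 gives ρ_J = 0.999781.
root = sin(π/150) = 0.0209424  (since 1−cos² = sin²).
[ω*] 2 ÷ (1 + 0.0209424) = 2 ÷ 1.0209424 = 1.958974.
Hence ρ(B_{ω*}) = 1.958974 − 1 = 0.958974.

ω* = 1.958974, ρ_SOR = 0.958974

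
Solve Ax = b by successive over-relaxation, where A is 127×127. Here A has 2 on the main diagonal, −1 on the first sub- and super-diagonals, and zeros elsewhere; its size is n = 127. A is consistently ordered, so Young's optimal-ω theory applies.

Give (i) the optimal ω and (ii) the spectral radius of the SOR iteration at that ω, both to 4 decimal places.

ω* = 1.9521, ρ_SOR = 0.9521

B_J for the 127×127 system has eigenvalues cos(kπ/128); ρ_J = cos(π/128) = 0.9997.
√(1−ρ_J²) simplifies to sin(π/128) = 0.02454.
ω* = 2 / (1 + 0.02454) = 2 / 1.02454 ≈ 1.9521.
At ω = 1.9521 every |λ(B_ω)| = ω−1, so ρ_SOR = 0.9521.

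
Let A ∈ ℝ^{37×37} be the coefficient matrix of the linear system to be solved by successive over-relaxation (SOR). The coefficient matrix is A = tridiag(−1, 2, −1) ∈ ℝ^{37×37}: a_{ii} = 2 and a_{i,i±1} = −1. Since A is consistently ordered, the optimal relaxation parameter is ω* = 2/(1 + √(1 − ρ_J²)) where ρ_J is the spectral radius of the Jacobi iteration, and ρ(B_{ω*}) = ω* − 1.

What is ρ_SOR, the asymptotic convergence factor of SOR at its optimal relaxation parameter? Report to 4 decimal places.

B_J for the 37×37 system has eigenvalues cos(kπ/38); ρ_J = cos(π/38) = 0.9966.
root = sin(π/38) = 0.08258  (since 1−cos² = sin²).
ω* = 2/(1 + 0.08258) = 2/1.08258 = 1.8474.
At ω = 1.8474 every |λ(B_ω)| = ω−1, so ρ_SOR = 0.8474.

ρ_SOR = 0.8474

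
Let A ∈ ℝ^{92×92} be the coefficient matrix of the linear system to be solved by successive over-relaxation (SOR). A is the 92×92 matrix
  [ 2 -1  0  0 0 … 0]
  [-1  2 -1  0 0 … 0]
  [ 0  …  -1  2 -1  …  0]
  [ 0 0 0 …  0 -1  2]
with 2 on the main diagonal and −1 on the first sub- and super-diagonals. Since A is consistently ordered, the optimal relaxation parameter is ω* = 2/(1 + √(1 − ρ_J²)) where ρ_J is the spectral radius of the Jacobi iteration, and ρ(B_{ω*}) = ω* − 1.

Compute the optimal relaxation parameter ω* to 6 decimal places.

B_J for the 92×92 system has eigenvalues cos(kπ/93); ρ_J = cos(π/93) = 0.999429.
root = sin(π/93) = 0.0337741  (since 1−cos² = sin²).
Young: ω* = 2/(1+√(1−ρ_J²)) = 2/(1+0.0337741) = 2/1.0337741 = 1.934659.
[ρ_SOR] ω* − 1 = 0.934659.

ω* = 1.934659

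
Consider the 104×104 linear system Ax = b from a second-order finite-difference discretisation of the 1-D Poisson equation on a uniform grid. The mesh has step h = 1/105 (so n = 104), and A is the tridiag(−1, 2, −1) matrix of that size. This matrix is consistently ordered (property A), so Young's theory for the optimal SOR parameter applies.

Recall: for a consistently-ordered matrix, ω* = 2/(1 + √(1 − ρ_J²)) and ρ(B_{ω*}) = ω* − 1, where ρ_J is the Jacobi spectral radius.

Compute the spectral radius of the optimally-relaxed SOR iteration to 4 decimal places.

spectrum of D⁻¹(L+U) = {cos(kπ/105) : 1≤k≤104}; ρ_J = cos(π/105) = 0.9996.
1 − cos²(π/105) = sin²(π/105) ⇒ √(1−ρ_J²) = sin(π/105) = 0.02992.
[ω*] 2 ÷ (1 + 0.02992) = 2 ÷ 1.02992 = 1.9419.
ρ(B_{ω*}) = ω*−1 = 0.9419

ρ_SOR = 0.9419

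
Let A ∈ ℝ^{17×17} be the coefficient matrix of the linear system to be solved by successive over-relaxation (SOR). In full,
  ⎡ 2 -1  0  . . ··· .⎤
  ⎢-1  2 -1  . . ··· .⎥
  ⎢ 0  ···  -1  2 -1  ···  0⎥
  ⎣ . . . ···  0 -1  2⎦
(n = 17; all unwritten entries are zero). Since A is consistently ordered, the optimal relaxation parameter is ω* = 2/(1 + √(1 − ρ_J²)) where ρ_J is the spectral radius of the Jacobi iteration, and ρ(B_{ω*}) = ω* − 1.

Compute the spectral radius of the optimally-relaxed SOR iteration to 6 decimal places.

½·tridiag(1,0,1) at n=17: λ_k = cos(kπ/18); max |λ| at k=1 ⇒ ρ_J = cos(π/18) ≈ 0.984808.
√(1−ρ_J²) = |sin(π/18)| = 0.1736482
ω* = 2 / (1 + 0.1736482) = 2 / 1.1736482 ≈ 1.704088.
and ρ(B_{ω*}) = 1.704088 − 1 = 0.704088.

ρ_SOR = 0.704088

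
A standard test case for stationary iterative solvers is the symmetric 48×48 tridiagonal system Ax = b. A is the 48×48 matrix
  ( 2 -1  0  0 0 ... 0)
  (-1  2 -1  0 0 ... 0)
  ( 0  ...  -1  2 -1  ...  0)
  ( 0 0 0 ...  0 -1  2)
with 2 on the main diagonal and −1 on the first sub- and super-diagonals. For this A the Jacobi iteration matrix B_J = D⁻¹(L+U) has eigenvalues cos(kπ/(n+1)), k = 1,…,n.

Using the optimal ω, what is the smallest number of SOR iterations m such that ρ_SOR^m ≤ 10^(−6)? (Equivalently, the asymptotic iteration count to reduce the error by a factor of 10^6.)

[ρ_J] n=48: ρ(B_J) = cos(π/(n+1)) = cos(π/49) = 0.9979454.
root = sin(π/49) = 0.0640702  (since 1−cos² = sin²).
ω* = 2/(1+0.0640702) = 1.8795752
[ρ_SOR] ω* − 1 = 0.8795752.
ρ_SOR^m ≤ 10^(−6) ⇔ m ≥ 6·ln10/(−ln 0.8795752) = 13.8155/0.128316 = 107.668; m = ⌈107.668⌉ = 108.

m = 108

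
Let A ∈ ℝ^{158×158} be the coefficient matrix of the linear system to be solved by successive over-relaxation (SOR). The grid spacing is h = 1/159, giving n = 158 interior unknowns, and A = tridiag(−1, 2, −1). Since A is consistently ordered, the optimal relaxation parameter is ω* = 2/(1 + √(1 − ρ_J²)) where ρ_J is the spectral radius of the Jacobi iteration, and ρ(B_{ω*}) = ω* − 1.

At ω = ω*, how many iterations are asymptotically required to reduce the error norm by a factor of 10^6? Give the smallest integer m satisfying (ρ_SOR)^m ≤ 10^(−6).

B_J for the 158×158 system has eigenvalues cos(kπ/159); ρ_J = cos(π/159) = 0.9998048.
√(1−ρ_J²) = |sin(π/159)| = 0.0197572
ω* = 2 / (1 + 0.0197572) = 2 / 1.0197572 ≈ 1.9612512.
ρ(B_{ω*}) = ω*−1 = 0.9612512
m ≥ 6·ln10 / (−ln 0.9612512) = 349.587; smallest integer m = 350.

m = 350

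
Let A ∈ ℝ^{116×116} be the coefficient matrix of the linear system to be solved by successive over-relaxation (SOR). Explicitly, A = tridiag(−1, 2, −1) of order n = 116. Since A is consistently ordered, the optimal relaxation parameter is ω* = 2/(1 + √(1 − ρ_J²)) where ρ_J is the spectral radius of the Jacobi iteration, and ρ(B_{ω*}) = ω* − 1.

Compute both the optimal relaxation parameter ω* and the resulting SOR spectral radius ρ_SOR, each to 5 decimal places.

½·tridiag(1,0,1) at n=116: λ_k = cos(kπ/117); max |λ| at k=1 ⇒ ρ_J = cos(π/117) ≈ 0.99964.
√(1−ρ_J²) = |sin(π/117)| = 0.026848
So ω* = 2/1.026848 = 1.94771 (Young).
and ρ(B_{ω*}) = 1.94771 − 1 = 0.94771.

ω* = 1.94771, ρ_SOR = 0.94771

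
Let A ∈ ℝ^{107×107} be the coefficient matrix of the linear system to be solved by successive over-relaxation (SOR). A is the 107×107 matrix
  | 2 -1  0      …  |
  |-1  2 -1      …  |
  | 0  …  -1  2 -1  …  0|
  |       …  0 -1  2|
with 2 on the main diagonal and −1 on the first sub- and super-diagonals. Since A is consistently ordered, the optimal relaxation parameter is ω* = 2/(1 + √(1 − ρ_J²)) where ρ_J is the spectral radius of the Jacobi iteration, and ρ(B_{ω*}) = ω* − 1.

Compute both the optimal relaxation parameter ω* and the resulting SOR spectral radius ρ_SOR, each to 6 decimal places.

ω* = 1.943475, ρ_SOR = 0.943475

n=107: λ(B_J) = 1 − λ(A)/2 = cos(kπ/108); k=1 gives ρ_J = 0.999577.
√(1−ρ_J²) simplifies to sin(π/108) = 0.0290847.
Young: ω* = 2/(1+√(1−ρ_J²)) = 2/(1+0.0290847) = 2/1.0290847 = 1.943475.
Hence ρ(B_{ω*}) = 1.943475 − 1 = 0.943475.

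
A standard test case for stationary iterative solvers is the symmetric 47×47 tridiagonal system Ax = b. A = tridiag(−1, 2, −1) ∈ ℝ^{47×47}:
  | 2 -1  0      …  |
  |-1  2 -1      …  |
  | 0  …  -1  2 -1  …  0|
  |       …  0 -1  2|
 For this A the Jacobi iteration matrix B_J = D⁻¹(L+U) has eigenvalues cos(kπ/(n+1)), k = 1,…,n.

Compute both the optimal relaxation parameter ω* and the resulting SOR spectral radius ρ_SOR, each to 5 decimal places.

½·tridiag(1,0,1) at n=47: λ_k = cos(kπ/48); max |λ| at k=1 ⇒ ρ_J = cos(π/48) ≈ 0.99786.
√(1−ρ_J²) simplifies to sin(π/48) = 0.065403.
Young: ω* = 2/(1+√(1−ρ_J²)) = 2/(1+0.065403) = 2/1.065403 = 1.87722.
[ρ_SOR] ω* − 1 = 0.87722.

ω* = 1.87722, ρ_SOR = 0.87722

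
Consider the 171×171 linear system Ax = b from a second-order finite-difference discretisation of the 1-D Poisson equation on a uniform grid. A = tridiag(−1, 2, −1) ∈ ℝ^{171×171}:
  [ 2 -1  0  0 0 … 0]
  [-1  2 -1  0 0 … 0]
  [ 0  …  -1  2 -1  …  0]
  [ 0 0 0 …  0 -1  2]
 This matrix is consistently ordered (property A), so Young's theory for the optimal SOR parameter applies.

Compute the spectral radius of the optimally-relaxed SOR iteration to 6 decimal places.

ρ_SOR = 0.964127

[ρ_J] n=171: ρ(B_J) = cos(π/(n+1)) = cos(π/172) = 0.999833.
√(1−ρ_J²) = |sin(π/172)| = 0.0182641
[ω*] 2 ÷ (1 + 0.0182641) = 2 ÷ 1.0182641 = 1.964127.
ρ_SOR = ω* − 1 ≈ 0.964127.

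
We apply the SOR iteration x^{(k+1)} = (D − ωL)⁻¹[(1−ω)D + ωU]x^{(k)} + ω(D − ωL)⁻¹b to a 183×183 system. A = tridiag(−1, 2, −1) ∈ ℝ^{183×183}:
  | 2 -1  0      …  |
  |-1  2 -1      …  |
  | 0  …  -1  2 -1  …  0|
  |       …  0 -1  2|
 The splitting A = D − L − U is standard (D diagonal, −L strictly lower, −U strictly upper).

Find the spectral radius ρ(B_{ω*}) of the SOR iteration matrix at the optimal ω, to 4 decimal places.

n=183: λ(B_J) = 1 − λ(A)/2 = cos(kπ/184); k=1 gives ρ_J = 0.9999.
√(1 − cos²(π/184)) = sin(π/184) ≈ 0.01707.
ω* = 2 / (1 + 0.01707) = 2 / 1.01707 ≈ 1.9664.
and ρ(B_{ω*}) = 1.9664 − 1 = 0.9664.

ρ_SOR = 0.9664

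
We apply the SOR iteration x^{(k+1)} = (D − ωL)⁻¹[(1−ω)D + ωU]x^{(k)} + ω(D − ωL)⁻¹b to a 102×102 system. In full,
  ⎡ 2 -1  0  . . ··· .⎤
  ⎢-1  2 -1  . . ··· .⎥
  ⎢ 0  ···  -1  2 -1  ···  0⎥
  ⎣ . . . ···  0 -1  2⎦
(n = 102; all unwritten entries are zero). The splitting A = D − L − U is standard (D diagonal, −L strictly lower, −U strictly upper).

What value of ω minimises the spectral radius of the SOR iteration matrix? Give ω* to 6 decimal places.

ω* = 1.940813

With n=102, ρ(Jacobi) = cos(π/103) = 0.999535.
root = sin(π/103) = 0.0304962  (since 1−cos² = sin²).
So ω* = 2/1.0304962 = 1.940813 (Young).
and ρ(B_{ω*}) = 1.940813 − 1 = 0.940813.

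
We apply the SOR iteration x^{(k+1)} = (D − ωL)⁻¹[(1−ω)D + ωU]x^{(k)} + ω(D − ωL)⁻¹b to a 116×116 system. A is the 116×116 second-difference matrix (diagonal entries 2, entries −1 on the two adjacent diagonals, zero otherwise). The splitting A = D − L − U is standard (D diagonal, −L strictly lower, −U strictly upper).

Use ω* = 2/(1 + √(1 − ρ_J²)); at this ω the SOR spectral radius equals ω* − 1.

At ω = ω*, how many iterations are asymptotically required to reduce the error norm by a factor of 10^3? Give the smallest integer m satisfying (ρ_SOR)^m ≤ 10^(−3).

½·tridiag(1,0,1) at n=116: λ_k = cos(kπ/117); max |λ| at k=1 ⇒ ρ_J = cos(π/117) ≈ 0.9996395.
1 − cos²(π/117) = sin²(π/117) ⇒ √(1−ρ_J²) = sin(π/117) = 0.0268480.
So ω* = 2/1.0268480 = 1.9477079 (Young).
At ω = 1.9477079 every |λ(B_ω)| = ω−1, so ρ_SOR = 0.9477079.
ρ_SOR^m ≤ 10^(−3) ⇔ m ≥ 3·ln10/(−ln 0.9477079) = 6.90776/0.0537089 = 128.615; m = ⌈128.615⌉ = 129.

m = 129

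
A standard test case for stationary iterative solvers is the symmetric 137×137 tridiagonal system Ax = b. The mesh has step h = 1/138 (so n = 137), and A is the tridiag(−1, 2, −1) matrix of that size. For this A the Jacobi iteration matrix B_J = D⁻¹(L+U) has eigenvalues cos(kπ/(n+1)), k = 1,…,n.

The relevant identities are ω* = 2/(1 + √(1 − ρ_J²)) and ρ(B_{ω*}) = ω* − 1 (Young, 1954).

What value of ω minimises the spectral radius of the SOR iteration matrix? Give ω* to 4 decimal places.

spectrum of D⁻¹(L+U) = {cos(kπ/138) : 1≤k≤137}; ρ_J = cos(π/138) = 0.9997.
√(1−ρ_J²) = |sin(π/138)| = 0.02276
ω* = 2/(1 + 0.02276) = 2/1.02276 = 1.9555.
ρ_SOR = ω* − 1 ≈ 0.9555.

ω* = 1.9555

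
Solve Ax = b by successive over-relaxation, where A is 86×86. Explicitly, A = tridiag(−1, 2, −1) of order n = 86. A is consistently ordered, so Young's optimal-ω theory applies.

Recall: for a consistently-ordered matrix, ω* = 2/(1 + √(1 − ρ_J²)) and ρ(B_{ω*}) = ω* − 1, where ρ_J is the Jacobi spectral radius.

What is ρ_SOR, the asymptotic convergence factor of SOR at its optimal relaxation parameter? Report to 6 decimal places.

B_J for the 86×86 system has eigenvalues cos(kπ/87); ρ_J = cos(π/87) = 0.999348.
√(1−ρ_J²) = |sin(π/87)| = 0.0361024
Young: ω* = 2/(1+√(1−ρ_J²)) = 2/(1+0.0361024) = 2/1.0361024 = 1.930311.
Hence ρ(B_{ω*}) = 1.930311 − 1 = 0.930311.

ρ_SOR = 0.930311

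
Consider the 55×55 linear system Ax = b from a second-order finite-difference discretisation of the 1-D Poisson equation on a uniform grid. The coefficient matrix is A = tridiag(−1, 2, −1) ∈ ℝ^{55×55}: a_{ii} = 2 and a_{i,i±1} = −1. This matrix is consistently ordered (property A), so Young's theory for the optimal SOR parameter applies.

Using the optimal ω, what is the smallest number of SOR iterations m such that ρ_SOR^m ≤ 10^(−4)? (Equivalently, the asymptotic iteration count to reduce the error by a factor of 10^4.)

m = 83

[ρ_J] n=55: ρ(B_J) = cos(π/(n+1)) = cos(π/56) = 0.9984268.
1 − cos²(π/56) = sin²(π/56) ⇒ √(1−ρ_J²) = sin(π/56) = 0.0560704.
Then 2/(1+√(1−ρ_J²)) = 2/(1+0.0560704); ω* = 2/1.0560704 = 1.8938131.
ρ(B_{ω*}) = ω*−1 = 0.8938131
Need (0.8938131)^m ≤ 10^(−4): m ≥ 4·ln10/|ln 0.8938131| = 9.21034/0.112259 = 82.045 ⇒ m = 83.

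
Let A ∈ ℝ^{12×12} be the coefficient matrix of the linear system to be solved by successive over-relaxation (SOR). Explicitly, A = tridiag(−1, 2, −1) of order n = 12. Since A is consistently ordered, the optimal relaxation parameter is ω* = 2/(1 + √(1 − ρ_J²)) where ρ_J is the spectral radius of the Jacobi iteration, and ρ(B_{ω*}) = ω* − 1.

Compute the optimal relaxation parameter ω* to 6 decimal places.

B_J for the 12×12 system has eigenvalues cos(kπ/13); ρ_J = cos(π/13) = 0.970942.
root = sin(π/13) = 0.2393157  (since 1−cos² = sin²).
[ω*] 2 ÷ (1 + 0.2393157) = 2 ÷ 1.2393157 = 1.613794.
ρ_SOR = ω* − 1 ≈ 0.613794.

ω* = 1.613794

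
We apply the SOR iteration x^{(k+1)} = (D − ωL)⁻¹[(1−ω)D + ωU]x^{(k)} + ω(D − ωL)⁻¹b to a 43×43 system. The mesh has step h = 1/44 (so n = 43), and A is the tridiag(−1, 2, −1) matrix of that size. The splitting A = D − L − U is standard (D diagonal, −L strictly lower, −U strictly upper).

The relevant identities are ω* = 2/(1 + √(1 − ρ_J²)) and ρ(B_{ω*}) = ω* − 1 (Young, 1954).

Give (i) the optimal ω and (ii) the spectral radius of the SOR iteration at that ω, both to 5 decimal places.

ω* = 1.86682, ρ_SOR = 0.86682

With n=43, ρ(Jacobi) = cos(π/44) = 0.99745.
root = sin(π/44) = 0.071339  (since 1−cos² = sin²).
ω* = 2/(1+0.071339) = 1.86682
[ρ_SOR] ω* − 1 = 0.86682.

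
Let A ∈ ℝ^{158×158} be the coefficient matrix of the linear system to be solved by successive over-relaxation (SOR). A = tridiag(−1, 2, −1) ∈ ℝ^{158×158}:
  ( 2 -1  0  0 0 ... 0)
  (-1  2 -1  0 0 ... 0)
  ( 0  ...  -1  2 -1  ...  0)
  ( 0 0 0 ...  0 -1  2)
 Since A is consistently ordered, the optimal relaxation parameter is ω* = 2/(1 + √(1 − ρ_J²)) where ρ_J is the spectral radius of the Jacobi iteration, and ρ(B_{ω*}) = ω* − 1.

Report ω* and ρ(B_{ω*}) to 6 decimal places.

ω* = 1.961251, ρ_SOR = 0.961251

spectrum of D⁻¹(L+U) = {cos(kπ/159) : 1≤k≤158}; ρ_J = cos(π/159) = 0.999805.
1 − cos²(π/159) = sin²(π/159) ⇒ √(1−ρ_J²) = sin(π/159) = 0.0197572.
ω* = 2/(1 + 0.0197572) = 2/1.0197572 = 1.961251.
ρ_SOR = ω* − 1 ≈ 0.961251.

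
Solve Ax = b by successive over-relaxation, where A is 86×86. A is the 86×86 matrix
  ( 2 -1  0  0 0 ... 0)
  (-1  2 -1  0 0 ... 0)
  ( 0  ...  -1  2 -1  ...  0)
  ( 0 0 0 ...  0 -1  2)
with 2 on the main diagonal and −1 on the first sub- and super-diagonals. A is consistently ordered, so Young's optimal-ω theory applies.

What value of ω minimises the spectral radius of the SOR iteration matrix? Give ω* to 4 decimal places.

ω* = 1.9303

ρ_J = max_k |cos(kπ/87)| = cos(π/87) = 0.9993
1 − cos²(π/87) = sin²(π/87) ⇒ √(1−ρ_J²) = sin(π/87) = 0.03610.
So ω* = 2/1.03610 = 1.9303 (Young).
ρ_SOR = ω* − 1 ≈ 0.9303.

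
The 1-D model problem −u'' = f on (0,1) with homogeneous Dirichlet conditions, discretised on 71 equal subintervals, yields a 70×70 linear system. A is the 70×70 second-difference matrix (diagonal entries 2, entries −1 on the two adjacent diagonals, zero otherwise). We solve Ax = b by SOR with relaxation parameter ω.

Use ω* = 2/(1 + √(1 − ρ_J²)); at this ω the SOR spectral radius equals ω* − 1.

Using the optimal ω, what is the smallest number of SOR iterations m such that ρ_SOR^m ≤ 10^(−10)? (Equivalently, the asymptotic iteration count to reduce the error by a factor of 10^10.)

ρ_J = max_k |cos(kπ/71)| = cos(π/71) = 0.9990212
√(1−ρ_J²) = |sin(π/71)| = 0.0442333
Young: ω* = 2/(1+√(1−ρ_J²)) = 2/(1+0.0442333) = 2/1.0442333 = 1.9152808.
At ω = 1.9152808 every |λ(B_ω)| = ω−1, so ρ_SOR = 0.9152808.
For 10 digits: m = 10·ln10 / (−ln 0.9152808) = 23.0259/0.0885244 = 260.108; round up → m = 261.

m = 261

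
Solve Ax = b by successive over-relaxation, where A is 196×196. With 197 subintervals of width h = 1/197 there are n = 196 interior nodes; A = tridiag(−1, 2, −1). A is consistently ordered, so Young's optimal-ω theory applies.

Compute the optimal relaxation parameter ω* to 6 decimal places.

ω* = 1.968608

B_J for the 196×196 system has eigenvalues cos(kπ/197); ρ_J = cos(π/197) = 0.999873.
√(1−ρ_J²) simplifies to sin(π/197) = 0.0159465.
ω* = 2/(1+0.0159465) = 1.968608
ρ_SOR = ω* − 1 ≈ 0.968608.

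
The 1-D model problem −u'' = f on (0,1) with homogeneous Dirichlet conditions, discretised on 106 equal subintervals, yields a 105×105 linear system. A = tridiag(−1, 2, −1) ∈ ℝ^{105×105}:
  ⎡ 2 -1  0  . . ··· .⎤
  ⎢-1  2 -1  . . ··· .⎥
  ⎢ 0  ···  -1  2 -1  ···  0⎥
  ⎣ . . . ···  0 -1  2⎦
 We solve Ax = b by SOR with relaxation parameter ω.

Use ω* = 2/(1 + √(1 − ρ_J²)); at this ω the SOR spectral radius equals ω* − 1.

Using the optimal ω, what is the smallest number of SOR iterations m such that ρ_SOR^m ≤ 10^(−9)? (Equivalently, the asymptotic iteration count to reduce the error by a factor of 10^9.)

m = 350

With n=105, ρ(Jacobi) = cos(π/106) = 0.9995608.
√(1−ρ_J²) = |sin(π/106)| = 0.0296333
Young: ω* = 2/(1+√(1−ρ_J²)) = 2/(1+0.0296333) = 2/1.0296333 = 1.9424391.
and ρ(B_{ω*}) = 1.9424391 − 1 = 0.9424391.
Need (0.9424391)^m ≤ 10^(−9): m ≥ 9·ln10/|ln 0.9424391| = 20.7233/0.059284 = 349.560 ⇒ m = 350.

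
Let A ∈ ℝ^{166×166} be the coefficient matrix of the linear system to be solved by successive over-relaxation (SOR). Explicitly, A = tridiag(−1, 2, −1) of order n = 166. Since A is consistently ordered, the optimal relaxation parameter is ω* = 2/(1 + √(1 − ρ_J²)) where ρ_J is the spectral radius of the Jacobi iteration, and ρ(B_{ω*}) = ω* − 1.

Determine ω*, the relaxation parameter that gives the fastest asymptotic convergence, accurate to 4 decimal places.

ω* = 1.9631

[ρ_J] n=166: ρ(B_J) = cos(π/(n+1)) = cos(π/167) = 0.9998.
√(1−ρ_J²) simplifies to sin(π/167) = 0.01881.
ω* = 2/(1+0.01881) = 1.9631
[ρ_SOR] ω* − 1 = 0.9631.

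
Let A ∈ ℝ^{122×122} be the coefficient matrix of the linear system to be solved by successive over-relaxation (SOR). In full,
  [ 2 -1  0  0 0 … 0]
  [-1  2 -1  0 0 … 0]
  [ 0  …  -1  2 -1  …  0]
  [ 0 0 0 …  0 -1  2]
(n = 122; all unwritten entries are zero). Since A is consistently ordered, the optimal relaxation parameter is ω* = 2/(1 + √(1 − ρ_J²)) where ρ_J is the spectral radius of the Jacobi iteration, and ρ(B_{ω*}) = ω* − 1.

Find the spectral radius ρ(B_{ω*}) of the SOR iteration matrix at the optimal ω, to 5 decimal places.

ρ_SOR = 0.95019

[ρ_J] n=122: ρ(B_J) = cos(π/(n+1)) = cos(π/123) = 0.99967.
√(1−ρ_J²) = |sin(π/123)| = 0.025539
So ω* = 2/1.025539 = 1.95019 (Young).
ρ_SOR = ω* − 1 ≈ 0.95019.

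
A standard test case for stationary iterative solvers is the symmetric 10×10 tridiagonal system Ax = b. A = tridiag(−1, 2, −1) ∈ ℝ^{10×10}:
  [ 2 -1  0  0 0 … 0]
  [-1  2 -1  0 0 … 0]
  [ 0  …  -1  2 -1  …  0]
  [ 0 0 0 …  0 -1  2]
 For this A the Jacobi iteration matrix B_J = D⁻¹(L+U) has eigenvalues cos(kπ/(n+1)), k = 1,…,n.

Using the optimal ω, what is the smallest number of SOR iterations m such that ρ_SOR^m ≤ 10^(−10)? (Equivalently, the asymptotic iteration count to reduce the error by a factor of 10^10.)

m = 40

With n=10, ρ(Jacobi) = cos(π/11) = 0.9594930.
√(1−ρ_J²) = |sin(π/11)| = 0.2817326
Then 2/(1+√(1−ρ_J²)) = 2/(1+0.2817326); ω* = 2/1.2817326 = 1.5603879.
Hence ρ(B_{ω*}) = 1.5603879 − 1 = 0.5603879.
ρ_SOR^m ≤ 10^(−10) ⇔ m ≥ 10·ln10/(−ln 0.5603879) = 23.0259/0.579126 = 39.760; m = ⌈39.760⌉ = 40.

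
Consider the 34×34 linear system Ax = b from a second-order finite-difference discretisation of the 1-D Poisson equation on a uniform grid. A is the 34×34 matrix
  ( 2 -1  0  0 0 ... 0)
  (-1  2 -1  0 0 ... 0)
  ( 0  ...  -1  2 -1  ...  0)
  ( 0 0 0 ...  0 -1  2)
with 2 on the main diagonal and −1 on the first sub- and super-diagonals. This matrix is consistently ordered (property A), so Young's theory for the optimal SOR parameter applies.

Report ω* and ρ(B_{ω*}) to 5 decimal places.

spectrum of D⁻¹(L+U) = {cos(kπ/35) : 1≤k≤34}; ρ_J = cos(π/35) = 0.99597.
root = sin(π/35) = 0.089639  (since 1−cos² = sin²).
Young: ω* = 2/(1+√(1−ρ_J²)) = 2/(1+0.089639) = 2/1.089639 = 1.83547.
At ω = 1.83547 every |λ(B_ω)| = ω−1, so ρ_SOR = 0.83547.

ω* = 1.83547, ρ_SOR = 0.83547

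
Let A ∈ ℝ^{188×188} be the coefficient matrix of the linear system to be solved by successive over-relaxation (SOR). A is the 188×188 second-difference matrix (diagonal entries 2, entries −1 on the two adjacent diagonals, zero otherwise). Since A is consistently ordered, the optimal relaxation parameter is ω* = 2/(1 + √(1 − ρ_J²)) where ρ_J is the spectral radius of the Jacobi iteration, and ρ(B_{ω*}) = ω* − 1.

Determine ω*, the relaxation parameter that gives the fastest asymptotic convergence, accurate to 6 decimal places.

ω* = 1.967301

ρ_J = max_k |cos(kπ/189)| = cos(π/189) = 0.999862
1 − cos²(π/189) = sin²(π/189) ⇒ √(1−ρ_J²) = sin(π/189) = 0.0166214.
[ω*] 2 ÷ (1 + 0.0166214) = 2 ÷ 1.0166214 = 1.967301.
and ρ(B_{ω*}) = 1.967301 − 1 = 0.967301.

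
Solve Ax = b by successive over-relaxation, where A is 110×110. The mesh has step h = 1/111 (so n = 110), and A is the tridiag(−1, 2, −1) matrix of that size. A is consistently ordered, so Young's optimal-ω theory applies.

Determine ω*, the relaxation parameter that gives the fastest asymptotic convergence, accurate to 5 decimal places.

ω* = 1.94496

[ρ_J] n=110: ρ(B_J) = cos(π/(n+1)) = cos(π/111) = 0.99960.
√(1 − cos²(π/111)) = sin(π/111) ≈ 0.028299.
So ω* = 2/1.028299 = 1.94496 (Young).
Hence ρ(B_{ω*}) = 1.94496 − 1 = 0.94496.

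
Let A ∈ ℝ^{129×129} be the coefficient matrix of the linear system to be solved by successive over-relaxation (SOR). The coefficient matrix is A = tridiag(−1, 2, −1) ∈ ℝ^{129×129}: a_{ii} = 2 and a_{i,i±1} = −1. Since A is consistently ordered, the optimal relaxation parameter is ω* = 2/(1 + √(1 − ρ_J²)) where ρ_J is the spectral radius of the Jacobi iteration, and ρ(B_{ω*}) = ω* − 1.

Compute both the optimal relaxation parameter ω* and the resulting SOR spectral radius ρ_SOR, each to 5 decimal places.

ω* = 1.95281, ρ_SOR = 0.95281

[ρ_J] n=129: ρ(B_J) = cos(π/(n+1)) = cos(π/130) = 0.99971.
√(1−ρ_J²) = |sin(π/130)| = 0.024164
So ω* = 2/1.024164 = 1.95281 (Young).
and ρ(B_{ω*}) = 1.95281 − 1 = 0.95281.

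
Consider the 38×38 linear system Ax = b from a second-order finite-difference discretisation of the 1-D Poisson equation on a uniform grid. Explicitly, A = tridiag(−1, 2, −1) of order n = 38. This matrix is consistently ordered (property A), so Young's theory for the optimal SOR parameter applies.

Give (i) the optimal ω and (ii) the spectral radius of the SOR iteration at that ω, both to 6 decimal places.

ω* = 1.851052, ρ_SOR = 0.851052

[ρ_J] n=38: ρ(B_J) = cos(π/(n+1)) = cos(π/39) = 0.996757.
1 − cos²(π/39) = sin²(π/39) ⇒ √(1−ρ_J²) = sin(π/39) = 0.0804666.
Then 2/(1+√(1−ρ_J²)) = 2/(1+0.0804666); ω* = 2/1.0804666 = 1.851052.
and ρ(B_{ω*}) = 1.851052 − 1 = 0.851052.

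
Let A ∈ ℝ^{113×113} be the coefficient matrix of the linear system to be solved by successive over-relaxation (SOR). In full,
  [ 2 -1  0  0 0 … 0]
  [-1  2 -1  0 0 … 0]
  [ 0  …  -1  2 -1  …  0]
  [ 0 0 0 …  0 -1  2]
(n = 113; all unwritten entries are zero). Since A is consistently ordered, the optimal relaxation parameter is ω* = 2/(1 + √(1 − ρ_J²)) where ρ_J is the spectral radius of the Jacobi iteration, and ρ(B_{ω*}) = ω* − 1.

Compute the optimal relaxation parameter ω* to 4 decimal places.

ω* = 1.9464

B_J for the 113×113 system has eigenvalues cos(kπ/114); ρ_J = cos(π/114) = 0.9996.
root = sin(π/114) = 0.02755  (since 1−cos² = sin²).
[ω*] 2 ÷ (1 + 0.02755) = 2 ÷ 1.02755 = 1.9464.
Hence ρ(B_{ω*}) = 1.9464 − 1 = 0.9464.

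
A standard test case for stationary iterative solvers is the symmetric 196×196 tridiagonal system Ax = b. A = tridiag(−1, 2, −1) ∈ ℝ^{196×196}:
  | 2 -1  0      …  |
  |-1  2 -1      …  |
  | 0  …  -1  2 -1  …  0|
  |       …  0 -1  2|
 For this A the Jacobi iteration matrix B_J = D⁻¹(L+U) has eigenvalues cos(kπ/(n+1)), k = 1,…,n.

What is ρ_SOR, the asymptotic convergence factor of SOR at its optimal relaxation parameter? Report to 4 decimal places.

ρ_SOR = 0.9686

spectrum of D⁻¹(L+U) = {cos(kπ/197) : 1≤k≤196}; ρ_J = cos(π/197) = 0.9999.
1 − cos²(π/197) = sin²(π/197) ⇒ √(1−ρ_J²) = sin(π/197) = 0.01595.
ω* = 2/(1+0.01595) = 1.9686
and ρ(B_{ω*}) = 1.9686 − 1 = 0.9686.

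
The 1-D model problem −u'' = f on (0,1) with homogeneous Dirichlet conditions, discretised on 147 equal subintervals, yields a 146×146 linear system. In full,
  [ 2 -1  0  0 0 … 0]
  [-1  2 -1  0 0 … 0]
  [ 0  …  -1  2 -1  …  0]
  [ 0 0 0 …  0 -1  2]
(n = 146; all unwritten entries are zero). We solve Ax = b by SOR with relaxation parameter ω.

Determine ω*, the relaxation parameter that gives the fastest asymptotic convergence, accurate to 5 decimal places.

spectrum of D⁻¹(L+U) = {cos(kπ/147) : 1≤k≤146}; ρ_J = cos(π/147) = 0.99977.
√(1−ρ_J²) = |sin(π/147)| = 0.021370
So ω* = 2/1.021370 = 1.95815 (Young).
and ρ(B_{ω*}) = 1.95815 − 1 = 0.95815.

ω* = 1.95815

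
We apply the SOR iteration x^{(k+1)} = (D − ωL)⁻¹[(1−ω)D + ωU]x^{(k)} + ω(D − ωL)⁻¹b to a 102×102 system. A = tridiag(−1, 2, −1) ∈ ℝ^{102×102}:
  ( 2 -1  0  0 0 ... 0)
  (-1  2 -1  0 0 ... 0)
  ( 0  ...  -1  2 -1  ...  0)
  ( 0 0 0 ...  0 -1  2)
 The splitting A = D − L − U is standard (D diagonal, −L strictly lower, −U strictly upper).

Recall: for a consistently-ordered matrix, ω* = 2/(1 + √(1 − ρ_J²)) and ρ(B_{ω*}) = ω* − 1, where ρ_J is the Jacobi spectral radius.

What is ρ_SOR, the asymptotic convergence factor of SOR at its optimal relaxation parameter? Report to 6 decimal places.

n=102: λ(B_J) = 1 − λ(A)/2 = cos(kπ/103); k=1 gives ρ_J = 0.999535.
√(1−ρ_J²) = |sin(π/103)| = 0.0304962
[ω*] 2 ÷ (1 + 0.0304962) = 2 ÷ 1.0304962 = 1.940813.
ρ(B_{ω*}) = ω*−1 = 0.940813

ρ_SOR = 0.940813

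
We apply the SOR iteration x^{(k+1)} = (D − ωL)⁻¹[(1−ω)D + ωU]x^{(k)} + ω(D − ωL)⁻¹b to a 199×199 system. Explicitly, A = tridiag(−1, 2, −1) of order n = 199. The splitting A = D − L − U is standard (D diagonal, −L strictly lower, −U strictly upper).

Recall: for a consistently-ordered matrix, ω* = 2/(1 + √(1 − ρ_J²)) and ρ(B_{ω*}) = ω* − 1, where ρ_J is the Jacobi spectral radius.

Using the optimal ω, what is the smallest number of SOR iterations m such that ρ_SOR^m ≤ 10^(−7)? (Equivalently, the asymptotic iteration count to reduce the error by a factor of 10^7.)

spectrum of D⁻¹(L+U) = {cos(kπ/200) : 1≤k≤199}; ρ_J = cos(π/200) = 0.9998766.
1 − cos²(π/200) = sin²(π/200) ⇒ √(1−ρ_J²) = sin(π/200) = 0.0157073.
[ω*] 2 ÷ (1 + 0.0157073) = 2 ÷ 1.0157073 = 1.9690712.
ρ_SOR = ω* − 1 = 1.9690712 − 1 = 0.9690712.
m ≥ 7·ln10 / (−ln 0.9690712) = 513.034; smallest integer m = 514.

m = 514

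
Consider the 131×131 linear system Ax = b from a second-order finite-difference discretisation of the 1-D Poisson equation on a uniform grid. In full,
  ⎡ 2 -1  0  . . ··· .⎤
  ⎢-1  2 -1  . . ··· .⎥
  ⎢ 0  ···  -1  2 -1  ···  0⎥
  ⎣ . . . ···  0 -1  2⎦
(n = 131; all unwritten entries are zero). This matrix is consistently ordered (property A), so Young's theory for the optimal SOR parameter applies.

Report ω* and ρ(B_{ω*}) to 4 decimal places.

½·tridiag(1,0,1) at n=131: λ_k = cos(kπ/132); max |λ| at k=1 ⇒ ρ_J = cos(π/132) ≈ 0.9997.
√(1 − cos²(π/132)) = sin(π/132) ≈ 0.02380.
ω* = 2 / (1 + 0.02380) = 2 / 1.02380 ≈ 1.9535.
At ω = 1.9535 every |λ(B_ω)| = ω−1, so ρ_SOR = 0.9535.

ω* = 1.9535, ρ_SOR = 0.9535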